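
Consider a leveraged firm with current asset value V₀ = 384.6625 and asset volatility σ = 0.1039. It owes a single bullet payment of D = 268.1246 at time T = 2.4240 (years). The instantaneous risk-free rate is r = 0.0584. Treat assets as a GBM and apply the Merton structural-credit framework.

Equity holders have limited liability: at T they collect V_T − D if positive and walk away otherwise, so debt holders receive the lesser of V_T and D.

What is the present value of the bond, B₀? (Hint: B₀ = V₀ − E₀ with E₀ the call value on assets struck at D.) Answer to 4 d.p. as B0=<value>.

d₁ = [ln(V₀/D) + (r + σ²/2)T] / (σ√T)
   = [ln(384.6625/268.1246) + (0.0584 + 0.5·0.1039²)·2.4240] / (0.1039·√2.4240)
   = [0.360915 + 0.154645] / 0.161764 = 3.187112
d₂ = d₁ − σ√T = 3.187112 − 0.161764 = 3.025348
N(d₁) = 0.999281,  N(d₂) = 0.998758,  e^(−rT) = 0.868002
E₀ = V₀·N(d₁) − D·e^(−rT)·N(d₂)
   = 384.6625·0.999281 − 268.1246·0.868002·0.998758 = 151.942500
B₀ = V₀ − E₀ = 384.6625 − 151.942500 = 232.720000

B0=232.7200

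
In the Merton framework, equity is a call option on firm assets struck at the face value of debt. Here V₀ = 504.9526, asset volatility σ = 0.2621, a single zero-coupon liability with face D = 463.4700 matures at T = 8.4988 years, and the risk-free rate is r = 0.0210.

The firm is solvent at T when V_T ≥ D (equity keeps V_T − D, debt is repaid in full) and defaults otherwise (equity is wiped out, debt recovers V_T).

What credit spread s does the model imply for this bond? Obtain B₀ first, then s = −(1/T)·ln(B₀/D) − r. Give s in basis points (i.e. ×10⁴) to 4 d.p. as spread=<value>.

d₁ = [ln(V₀/D) + (r + σ²/2)T] / (σ√T)
   = [ln(504.9526/463.4700) + (0.0210 + 0.5·0.2621²)·8.4988] / (0.2621·√8.4988)
   = [0.085723 + 0.470393] / 0.764092 = 0.727813
d₂ = d₁ − σ√T = 0.727813 − 0.764092 = -0.036279
N(d₁) = 0.766636,  N(d₂) = 0.485530,  e^(−rT) = 0.836545
E₀ = V₀·N(d₁) − D·e^(−rT)·N(d₂)
   = 504.9526·0.766636 − 463.4700·0.836545·0.485530 = 198.868320
B₀ = V₀ − E₀ = 504.9526 − 198.868320 = 306.084280
spread = −(1/T)·ln(B₀/D) − r = −(1/8.4988)·ln(306.084280/463.4700) − 0.0210 = 0.02781644
in basis points: 0.02781644 × 10⁴ = 278.1644 bp

spread=278.1644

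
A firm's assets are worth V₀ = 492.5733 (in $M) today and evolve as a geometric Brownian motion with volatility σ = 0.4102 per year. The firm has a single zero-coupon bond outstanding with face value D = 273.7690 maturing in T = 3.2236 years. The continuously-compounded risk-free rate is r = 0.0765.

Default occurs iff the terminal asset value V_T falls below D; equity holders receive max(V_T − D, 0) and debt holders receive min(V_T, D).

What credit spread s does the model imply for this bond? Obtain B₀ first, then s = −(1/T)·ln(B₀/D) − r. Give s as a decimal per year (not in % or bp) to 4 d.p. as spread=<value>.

d₁ = [ln(V₀/D) + (r + σ²/2)T] / (σ√T)
   = [ln(492.5733/273.7690) + (0.0765 + 0.5·0.4102²)·3.2236] / (0.4102·√3.2236)
   = [0.587359 + 0.517813] / 0.736489 = 1.500595
d₂ = d₁ − σ√T = 1.500595 − 0.736489 = 0.764107
N(d₁) = 0.933270,  N(d₂) = 0.777598,  e^(−rT) = 0.781449
E₀ = V₀·N(d₁) − D·e^(−rT)·N(d₂)
   = 492.5733·0.933270 − 273.7690·0.781449·0.777598 = 293.347201
B₀ = V₀ − E₀ = 492.5733 − 293.347201 = 199.226099
spread = −(1/T)·ln(B₀/D) − r = −(1/3.2236)·ln(199.226099/273.7690) − 0.0765 = 0.02209918

spread=0.0221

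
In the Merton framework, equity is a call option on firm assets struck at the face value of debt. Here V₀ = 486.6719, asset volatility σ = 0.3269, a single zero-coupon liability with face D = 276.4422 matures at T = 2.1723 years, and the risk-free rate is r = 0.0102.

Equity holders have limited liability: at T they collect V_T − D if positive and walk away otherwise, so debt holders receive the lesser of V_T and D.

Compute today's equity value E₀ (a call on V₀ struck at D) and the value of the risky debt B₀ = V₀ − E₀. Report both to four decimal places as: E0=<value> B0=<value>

E0=225.5169 B0=261.1550

d₁ = [ln(V₀/D) + (r + σ²/2)T] / (σ√T)
   = [ln(486.6719/276.4422) + (0.0102 + 0.5·0.3269²)·2.1723] / (0.3269·√2.1723)
   = [0.565588 + 0.138227] / 0.481809 = 1.460778
d₂ = d₁ − σ√T = 1.460778 − 0.481809 = 0.978969
N(d₁) = 0.927962,  N(d₂) = 0.836202,  e^(−rT) = 0.978086
E₀ = V₀·N(d₁) − D·e^(−rT)·N(d₂)
   = 486.6719·0.927962 − 276.4422·0.978086·0.836202 = 225.516941
B₀ = V₀ − E₀ = 486.6719 − 225.516941 = 261.154959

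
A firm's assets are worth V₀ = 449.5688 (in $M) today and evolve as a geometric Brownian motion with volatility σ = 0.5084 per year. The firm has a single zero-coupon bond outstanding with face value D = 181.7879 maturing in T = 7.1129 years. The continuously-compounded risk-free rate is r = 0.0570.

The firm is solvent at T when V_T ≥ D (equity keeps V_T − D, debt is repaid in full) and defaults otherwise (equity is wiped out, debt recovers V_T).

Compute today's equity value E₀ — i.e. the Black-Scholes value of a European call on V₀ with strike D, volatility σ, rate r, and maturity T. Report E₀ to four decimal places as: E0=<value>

E0=352.7139

d₁ = [ln(V₀/D) + (r + σ²/2)T] / (σ√T)
   = [ln(449.5688/181.7879) + (0.0570 + 0.5·0.5084²)·7.1129] / (0.5084·√7.1129)
   = [0.905448 + 1.324673] / 1.355904 = 1.644749
d₂ = d₁ − σ√T = 1.644749 − 1.355904 = 0.288845
N(d₁) = 0.949989,  N(d₂) = 0.613650,  e^(−rT) = 0.666687
E₀ = V₀·N(d₁) − D·e^(−rT)·N(d₂)
   = 449.5688·0.949989 − 181.7879·0.666687·0.613650 = 352.713854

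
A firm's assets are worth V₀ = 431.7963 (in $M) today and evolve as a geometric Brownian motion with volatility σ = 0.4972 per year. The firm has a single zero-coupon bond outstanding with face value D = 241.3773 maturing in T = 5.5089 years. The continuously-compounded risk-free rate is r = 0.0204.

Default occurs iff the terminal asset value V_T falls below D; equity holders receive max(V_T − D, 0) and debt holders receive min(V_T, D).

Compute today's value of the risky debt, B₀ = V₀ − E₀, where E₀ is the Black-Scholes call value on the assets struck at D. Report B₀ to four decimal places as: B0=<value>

d₁ = [ln(V₀/D) + (r + σ²/2)T] / (σ√T)
   = [ln(431.7963/241.3773) + (0.0204 + 0.5·0.4972²)·5.5089] / (0.4972·√5.5089)
   = [0.581593 + 0.793303] / 1.166980 = 1.178165
d₂ = d₁ − σ√T = 1.178165 − 1.166980 = 0.011185
N(d₁) = 0.880635,  N(d₂) = 0.504462,  e^(−rT) = 0.893703
E₀ = V₀·N(d₁) − D·e^(−rT)·N(d₂)
   = 431.7963·0.880635 − 241.3773·0.893703·0.504462 = 271.432401
B₀ = V₀ − E₀ = 431.7963 − 271.432401 = 160.363899

B0=160.3639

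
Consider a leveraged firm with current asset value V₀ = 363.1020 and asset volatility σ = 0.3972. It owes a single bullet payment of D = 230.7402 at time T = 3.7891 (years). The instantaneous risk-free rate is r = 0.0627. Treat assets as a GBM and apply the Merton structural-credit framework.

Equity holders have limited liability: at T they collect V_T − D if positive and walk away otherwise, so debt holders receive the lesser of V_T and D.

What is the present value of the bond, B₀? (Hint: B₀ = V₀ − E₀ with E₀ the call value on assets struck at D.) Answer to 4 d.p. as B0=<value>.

d₁ = [ln(V₀/D) + (r + σ²/2)T] / (σ√T)
   = [ln(363.1020/230.7402) + (0.0627 + 0.5·0.3972²)·3.7891] / (0.3972·√3.7891)
   = [0.453391 + 0.536476] / 0.773174 = 1.280264
d₂ = d₁ − σ√T = 1.280264 − 0.773174 = 0.507090
N(d₁) = 0.899774,  N(d₂) = 0.693954,  e^(−rT) = 0.788537
E₀ = V₀·N(d₁) − D·e^(−rT)·N(d₂)
   = 363.1020·0.899774 − 230.7402·0.788537·0.693954 = 200.446759
B₀ = V₀ − E₀ = 363.1020 − 200.446759 = 162.655241

B0=162.6552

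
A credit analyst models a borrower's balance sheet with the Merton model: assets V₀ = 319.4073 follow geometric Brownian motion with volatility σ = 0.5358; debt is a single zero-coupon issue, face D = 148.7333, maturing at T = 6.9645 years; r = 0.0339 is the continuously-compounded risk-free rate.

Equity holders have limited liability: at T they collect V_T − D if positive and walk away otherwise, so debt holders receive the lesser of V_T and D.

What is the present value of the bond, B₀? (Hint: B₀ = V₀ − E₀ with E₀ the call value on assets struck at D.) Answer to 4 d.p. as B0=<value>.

B0=83.8592

d₁ = [ln(V₀/D) + (r + σ²/2)T] / (σ√T)
   = [ln(319.4073/148.7333) + (0.0339 + 0.5·0.5358²)·6.9645] / (0.5358·√6.9645)
   = [0.764312 + 1.235787] / 1.413994 = 1.414503
d₂ = d₁ − σ√T = 1.414503 − 1.413994 = 0.000508
N(d₁) = 0.921393,  N(d₂) = 0.500203,  e^(−rT) = 0.789704
E₀ = V₀·N(d₁) − D·e^(−rT)·N(d₂)
   = 319.4073·0.921393 − 148.7333·0.789704·0.500203 = 235.548102
B₀ = V₀ − E₀ = 319.4073 − 235.548102 = 83.859198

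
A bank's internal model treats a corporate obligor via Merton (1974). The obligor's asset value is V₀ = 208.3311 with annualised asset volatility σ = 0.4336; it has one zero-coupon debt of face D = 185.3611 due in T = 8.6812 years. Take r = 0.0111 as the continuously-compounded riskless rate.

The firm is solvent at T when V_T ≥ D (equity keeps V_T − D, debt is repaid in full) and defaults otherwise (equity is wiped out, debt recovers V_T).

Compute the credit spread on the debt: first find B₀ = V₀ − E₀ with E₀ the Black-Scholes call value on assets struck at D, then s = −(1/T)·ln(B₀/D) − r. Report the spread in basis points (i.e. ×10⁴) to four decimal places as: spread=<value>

d₁ = [ln(V₀/D) + (r + σ²/2)T] / (σ√T)
   = [ln(208.3311/185.3611) + (0.0111 + 0.5·0.4336²)·8.6812] / (0.4336·√8.6812)
   = [0.116823 + 0.912433] / 1.277554 = 0.805646
d₂ = d₁ − σ√T = 0.805646 − 1.277554 = -0.471908
N(d₁) = 0.789776,  N(d₂) = 0.318496,  e^(−rT) = 0.908136
E₀ = V₀·N(d₁) − D·e^(−rT)·N(d₂)
   = 208.3311·0.789776 − 185.3611·0.908136·0.318496 = 110.921544
B₀ = V₀ − E₀ = 208.3311 − 110.921544 = 97.409556
spread = −(1/T)·ln(B₀/D) − r = −(1/8.6812)·ln(97.409556/185.3611) − 0.0111 = 0.06301205
in basis points: 0.06301205 × 10⁴ = 630.1205 bp

spread=630.1205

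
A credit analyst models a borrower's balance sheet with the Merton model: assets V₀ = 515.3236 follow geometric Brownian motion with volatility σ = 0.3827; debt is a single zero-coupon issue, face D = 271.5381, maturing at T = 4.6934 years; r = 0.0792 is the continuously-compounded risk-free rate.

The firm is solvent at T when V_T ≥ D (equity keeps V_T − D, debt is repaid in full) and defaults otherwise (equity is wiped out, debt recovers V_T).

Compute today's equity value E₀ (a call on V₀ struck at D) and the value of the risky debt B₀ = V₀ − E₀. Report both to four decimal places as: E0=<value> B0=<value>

d₁ = [ln(V₀/D) + (r + σ²/2)T] / (σ√T)
   = [ln(515.3236/271.5381) + (0.0792 + 0.5·0.3827²)·4.6934] / (0.3827·√4.6934)
   = [0.640693 + 0.715413] / 0.829091 = 1.635654
d₂ = d₁ − σ√T = 1.635654 − 0.829091 = 0.806563
N(d₁) = 0.949044,  N(d₂) = 0.790041,  e^(−rT) = 0.689549
E₀ = V₀·N(d₁) − D·e^(−rT)·N(d₂)
   = 515.3236·0.949044 − 271.5381·0.689549·0.790041 = 341.138414
B₀ = V₀ − E₀ = 515.3236 − 341.138414 = 174.185186

E0=341.1384 B0=174.1852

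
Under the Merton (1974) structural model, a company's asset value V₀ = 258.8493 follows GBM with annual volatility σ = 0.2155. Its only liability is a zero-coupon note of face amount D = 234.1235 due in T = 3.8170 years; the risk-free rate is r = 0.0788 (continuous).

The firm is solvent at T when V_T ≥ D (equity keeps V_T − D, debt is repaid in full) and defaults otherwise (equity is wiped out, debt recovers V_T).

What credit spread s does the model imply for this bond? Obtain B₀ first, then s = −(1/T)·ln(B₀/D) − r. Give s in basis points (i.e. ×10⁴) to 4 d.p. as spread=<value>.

d₁ = [ln(V₀/D) + (r + σ²/2)T] / (σ√T)
   = [ln(258.8493/234.1235) + (0.0788 + 0.5·0.2155²)·3.8170] / (0.2155·√3.8170)
   = [0.100397 + 0.389411] / 0.421025 = 1.163369
d₂ = d₁ − σ√T = 1.163369 − 0.421025 = 0.742344
N(d₁) = 0.877660,  N(d₂) = 0.771060,  e^(−rT) = 0.740241
E₀ = V₀·N(d₁) − D·e^(−rT)·N(d₂)
   = 258.8493·0.877660 − 234.1235·0.740241·0.771060 = 93.550926
B₀ = V₀ − E₀ = 258.8493 − 93.550926 = 165.298374
spread = −(1/T)·ln(B₀/D) − r = −(1/3.8170)·ln(165.298374/234.1235) − 0.0788 = 0.01239638
in basis points: 0.01239638 × 10⁴ = 123.9638 bp

spread=123.9638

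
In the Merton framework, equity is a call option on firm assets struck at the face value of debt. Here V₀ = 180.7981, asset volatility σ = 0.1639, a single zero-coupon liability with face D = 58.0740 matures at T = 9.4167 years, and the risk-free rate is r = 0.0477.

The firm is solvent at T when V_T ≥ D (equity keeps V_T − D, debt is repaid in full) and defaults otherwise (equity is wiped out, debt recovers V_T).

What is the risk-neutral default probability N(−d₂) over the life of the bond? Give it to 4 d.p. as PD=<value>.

d₁ = [ln(V₀/D) + (r + σ²/2)T] / (σ√T)
   = [ln(180.7981/58.0740) + (0.0477 + 0.5·0.1639²)·9.4167] / (0.1639·√9.4167)
   = [1.135663 + 0.575658] / 0.502954 = 3.402539
d₂ = d₁ − σ√T = 3.402539 − 0.502954 = 2.899585
risk-neutral PD = N(−d₂) = N(-2.899585) = 0.001868

PD=0.0019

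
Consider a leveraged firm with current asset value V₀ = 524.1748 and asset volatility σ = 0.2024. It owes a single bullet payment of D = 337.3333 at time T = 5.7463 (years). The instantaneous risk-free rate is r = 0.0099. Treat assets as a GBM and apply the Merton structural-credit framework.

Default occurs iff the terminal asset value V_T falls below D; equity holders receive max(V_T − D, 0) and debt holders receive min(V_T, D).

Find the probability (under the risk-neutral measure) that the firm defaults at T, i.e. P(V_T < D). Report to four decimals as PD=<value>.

PD=0.2168

d₁ = [ln(V₀/D) + (r + σ²/2)T] / (σ√T)
   = [ln(524.1748/337.3333) + (0.0099 + 0.5·0.2024²)·5.7463] / (0.2024·√5.7463)
   = [0.440754 + 0.174589] / 0.485182 = 1.268272
d₂ = d₁ − σ√T = 1.268272 − 0.485182 = 0.783090
risk-neutral PD = N(−d₂) = N(-0.783090) = 0.216787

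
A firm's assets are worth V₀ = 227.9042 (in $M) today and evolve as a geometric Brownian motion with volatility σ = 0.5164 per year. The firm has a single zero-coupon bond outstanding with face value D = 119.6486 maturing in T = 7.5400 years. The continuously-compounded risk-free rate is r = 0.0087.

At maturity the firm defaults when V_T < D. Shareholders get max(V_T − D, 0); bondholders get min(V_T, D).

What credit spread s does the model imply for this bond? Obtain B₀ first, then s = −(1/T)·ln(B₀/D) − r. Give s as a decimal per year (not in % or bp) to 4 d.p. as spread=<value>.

spread=0.0576

d₁ = [ln(V₀/D) + (r + σ²/2)T] / (σ√T)
   = [ln(227.9042/119.6486) + (0.0087 + 0.5·0.5164²)·7.5400] / (0.5164·√7.5400)
   = [0.644366 + 1.070940] / 1.417986 = 1.209678
d₂ = d₁ − σ√T = 1.209678 − 1.417986 = -0.208308
N(d₁) = 0.886799,  N(d₂) = 0.417494,  e^(−rT) = 0.936507
E₀ = V₀·N(d₁) − D·e^(−rT)·N(d₂)
   = 227.9042·0.886799 − 119.6486·0.936507·0.417494 = 155.324183
B₀ = V₀ − E₀ = 227.9042 − 155.324183 = 72.580017
spread = −(1/T)·ln(B₀/D) − r = −(1/7.5400)·ln(72.580017/119.6486) − 0.0087 = 0.05759569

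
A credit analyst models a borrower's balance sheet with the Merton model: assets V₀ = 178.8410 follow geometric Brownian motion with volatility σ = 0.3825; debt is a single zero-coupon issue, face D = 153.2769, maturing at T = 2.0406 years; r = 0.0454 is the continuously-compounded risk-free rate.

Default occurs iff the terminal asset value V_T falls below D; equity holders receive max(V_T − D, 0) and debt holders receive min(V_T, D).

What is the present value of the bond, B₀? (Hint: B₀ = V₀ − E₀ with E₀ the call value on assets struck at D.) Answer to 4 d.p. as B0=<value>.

B0=121.6488

d₁ = [ln(V₀/D) + (r + σ²/2)T] / (σ√T)
   = [ln(178.8410/153.2769) + (0.0454 + 0.5·0.3825²)·2.0406] / (0.3825·√2.0406)
   = [0.154251 + 0.241920] / 0.546400 = 0.725056
d₂ = d₁ − σ√T = 0.725056 − 0.546400 = 0.178657
N(d₁) = 0.765791,  N(d₂) = 0.570896,  e^(−rT) = 0.911519
E₀ = V₀·N(d₁) − D·e^(−rT)·N(d₂)
   = 178.8410·0.765791 − 153.2769·0.911519·0.570896 = 57.192231
B₀ = V₀ − E₀ = 178.8410 − 57.192231 = 121.648769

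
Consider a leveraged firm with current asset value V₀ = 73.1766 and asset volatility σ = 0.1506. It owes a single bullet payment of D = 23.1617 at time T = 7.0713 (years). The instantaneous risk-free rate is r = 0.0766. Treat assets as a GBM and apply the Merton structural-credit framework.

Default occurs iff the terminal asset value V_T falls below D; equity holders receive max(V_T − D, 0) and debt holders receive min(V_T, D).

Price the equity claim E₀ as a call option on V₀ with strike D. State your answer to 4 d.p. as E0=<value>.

d₁ = [ln(V₀/D) + (r + σ²/2)T] / (σ√T)
   = [ln(73.1766/23.1617) + (0.0766 + 0.5·0.1506²)·7.0713] / (0.1506·√7.0713)
   = [1.150376 + 0.621851] / 0.400474 = 4.425321
d₂ = d₁ − σ√T = 4.425321 − 0.400474 = 4.024847
N(d₁) = 0.999995,  N(d₂) = 0.999971,  e^(−rT) = 0.581781
E₀ = V₀·N(d₁) − D·e^(−rT)·N(d₂)
   = 73.1766·0.999995 − 23.1617·0.581781·0.999971 = 59.701600

E0=59.7016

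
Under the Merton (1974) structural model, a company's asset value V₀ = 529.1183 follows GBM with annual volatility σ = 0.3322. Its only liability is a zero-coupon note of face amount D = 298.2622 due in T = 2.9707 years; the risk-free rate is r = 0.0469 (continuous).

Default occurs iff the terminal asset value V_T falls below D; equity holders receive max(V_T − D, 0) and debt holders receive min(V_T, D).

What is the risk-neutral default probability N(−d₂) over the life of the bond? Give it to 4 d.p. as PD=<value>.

d₁ = [ln(V₀/D) + (r + σ²/2)T] / (σ√T)
   = [ln(529.1183/298.2622) + (0.0469 + 0.5·0.3322²)·2.9707] / (0.3322·√2.9707)
   = [0.573239 + 0.303244] / 0.572571 = 1.530787
d₂ = d₁ − σ√T = 1.530787 − 0.572571 = 0.958216
risk-neutral PD = N(−d₂) = N(-0.958216) = 0.168977

PD=0.1690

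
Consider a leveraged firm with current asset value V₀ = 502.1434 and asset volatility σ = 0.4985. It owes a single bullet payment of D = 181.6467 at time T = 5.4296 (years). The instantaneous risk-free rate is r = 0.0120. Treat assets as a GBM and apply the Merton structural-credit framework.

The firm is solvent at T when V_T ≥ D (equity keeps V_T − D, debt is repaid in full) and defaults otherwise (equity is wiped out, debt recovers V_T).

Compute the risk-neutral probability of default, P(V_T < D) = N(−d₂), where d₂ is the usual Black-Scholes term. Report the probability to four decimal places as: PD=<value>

d₁ = [ln(V₀/D) + (r + σ²/2)T] / (σ√T)
   = [ln(502.1434/181.6467) + (0.0120 + 0.5·0.4985²)·5.4296] / (0.4985·√5.4296)
   = [1.016822 + 0.739789] / 1.161580 = 1.512260
d₂ = d₁ − σ√T = 1.512260 − 1.161580 = 0.350681
risk-neutral PD = N(−d₂) = N(-0.350681) = 0.362914

PD=0.3629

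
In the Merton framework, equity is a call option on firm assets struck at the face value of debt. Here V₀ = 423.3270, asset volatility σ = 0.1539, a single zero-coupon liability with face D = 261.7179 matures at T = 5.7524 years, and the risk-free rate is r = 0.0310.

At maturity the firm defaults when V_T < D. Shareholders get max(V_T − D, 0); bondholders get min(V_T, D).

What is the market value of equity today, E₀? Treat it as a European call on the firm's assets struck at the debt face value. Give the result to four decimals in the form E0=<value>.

d₁ = [ln(V₀/D) + (r + σ²/2)T] / (σ√T)
   = [ln(423.3270/261.7179) + (0.0310 + 0.5·0.1539²)·5.7524] / (0.1539·√5.7524)
   = [0.480878 + 0.246448] / 0.369116 = 1.970451
d₂ = d₁ − σ√T = 1.970451 − 0.369116 = 1.601335
N(d₁) = 0.975607,  N(d₂) = 0.945349,  e^(−rT) = 0.836671
E₀ = V₀·N(d₁) − D·e^(−rT)·N(d₂)
   = 423.3270·0.975607 − 261.7179·0.836671·0.945349 = 205.995981

E0=205.9960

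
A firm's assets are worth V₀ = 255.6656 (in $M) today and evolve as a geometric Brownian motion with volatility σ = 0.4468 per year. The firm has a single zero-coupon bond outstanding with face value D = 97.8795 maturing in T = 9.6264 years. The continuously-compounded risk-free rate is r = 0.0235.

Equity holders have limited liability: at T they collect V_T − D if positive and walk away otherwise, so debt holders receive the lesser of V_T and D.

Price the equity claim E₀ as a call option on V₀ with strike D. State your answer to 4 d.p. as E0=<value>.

E0=196.0717

d₁ = [ln(V₀/D) + (r + σ²/2)T] / (σ√T)
   = [ln(255.6656/97.8795) + (0.0235 + 0.5·0.4468²)·9.6264] / (0.4468·√9.6264)
   = [0.960133 + 1.187081] / 1.386261 = 1.548924
d₂ = d₁ − σ√T = 1.548924 − 1.386261 = 0.162663
N(d₁) = 0.939300,  N(d₂) = 0.564608,  e^(−rT) = 0.797542
E₀ = V₀·N(d₁) − D·e^(−rT)·N(d₂)
   = 255.6656·0.939300 − 97.8795·0.797542·0.564608 = 196.071684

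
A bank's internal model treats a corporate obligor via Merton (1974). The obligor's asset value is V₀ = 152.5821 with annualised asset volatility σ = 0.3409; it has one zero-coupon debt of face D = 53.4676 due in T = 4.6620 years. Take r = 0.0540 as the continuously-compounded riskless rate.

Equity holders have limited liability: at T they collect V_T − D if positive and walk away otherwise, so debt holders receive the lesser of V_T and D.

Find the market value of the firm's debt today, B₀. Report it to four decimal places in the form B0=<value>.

B0=40.7038

d₁ = [ln(V₀/D) + (r + σ²/2)T] / (σ√T)
   = [ln(152.5821/53.4676) + (0.0540 + 0.5·0.3409²)·4.6620] / (0.3409·√4.6620)
   = [1.048627 + 0.522640] / 0.736060 = 2.134700
d₂ = d₁ − σ√T = 2.134700 − 0.736060 = 1.398640
N(d₁) = 0.983607,  N(d₂) = 0.919040,  e^(−rT) = 0.777441
E₀ = V₀·N(d₁) − D·e^(−rT)·N(d₂)
   = 152.5821·0.983607 − 53.4676·0.777441·0.919040 = 111.878329
B₀ = V₀ − E₀ = 152.5821 − 111.878329 = 40.703771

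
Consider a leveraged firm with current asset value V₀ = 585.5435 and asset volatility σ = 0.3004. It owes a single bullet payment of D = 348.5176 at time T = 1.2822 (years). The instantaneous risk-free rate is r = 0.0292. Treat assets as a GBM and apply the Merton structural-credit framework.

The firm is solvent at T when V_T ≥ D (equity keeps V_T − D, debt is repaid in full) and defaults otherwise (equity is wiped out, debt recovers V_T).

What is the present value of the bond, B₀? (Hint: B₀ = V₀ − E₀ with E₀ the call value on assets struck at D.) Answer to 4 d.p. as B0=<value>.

d₁ = [ln(V₀/D) + (r + σ²/2)T] / (σ√T)
   = [ln(585.5435/348.5176) + (0.0292 + 0.5·0.3004²)·1.2822] / (0.3004·√1.2822)
   = [0.518852 + 0.095293] / 0.340156 = 1.805482
d₂ = d₁ − σ√T = 1.805482 − 0.340156 = 1.465326
N(d₁) = 0.964500,  N(d₂) = 0.928584,  e^(−rT) = 0.963252
E₀ = V₀·N(d₁) − D·e^(−rT)·N(d₂)
   = 585.5435·0.964500 − 348.5176·0.963252·0.928584 = 253.021718
B₀ = V₀ − E₀ = 585.5435 − 253.021718 = 332.521782

B0=332.5218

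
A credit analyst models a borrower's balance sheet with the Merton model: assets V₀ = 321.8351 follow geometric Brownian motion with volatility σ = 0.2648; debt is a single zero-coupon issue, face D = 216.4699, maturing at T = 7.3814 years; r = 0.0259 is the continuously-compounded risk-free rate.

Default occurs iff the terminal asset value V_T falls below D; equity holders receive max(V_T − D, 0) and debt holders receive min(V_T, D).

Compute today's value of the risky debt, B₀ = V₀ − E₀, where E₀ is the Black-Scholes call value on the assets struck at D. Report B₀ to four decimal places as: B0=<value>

B0=159.4264

d₁ = [ln(V₀/D) + (r + σ²/2)T] / (σ√T)
   = [ln(321.8351/216.4699) + (0.0259 + 0.5·0.2648²)·7.3814] / (0.2648·√7.3814)
   = [0.396588 + 0.449967] / 0.719428 = 1.176705
d₂ = d₁ − σ√T = 1.176705 − 0.719428 = 0.457277
N(d₁) = 0.880343,  N(d₂) = 0.676264,  e^(−rT) = 0.825985
E₀ = V₀·N(d₁) − D·e^(−rT)·N(d₂)
   = 321.8351·0.880343 − 216.4699·0.825985·0.676264 = 162.408738
B₀ = V₀ − E₀ = 321.8351 − 162.408738 = 159.426362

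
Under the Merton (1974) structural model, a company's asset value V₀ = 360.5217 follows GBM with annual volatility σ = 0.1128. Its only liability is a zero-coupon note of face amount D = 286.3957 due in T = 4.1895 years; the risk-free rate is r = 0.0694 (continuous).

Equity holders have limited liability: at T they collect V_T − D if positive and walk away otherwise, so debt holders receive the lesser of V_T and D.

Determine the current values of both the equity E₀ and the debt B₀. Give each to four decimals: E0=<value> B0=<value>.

E0=146.6485 B0=213.8732

d₁ = [ln(V₀/D) + (r + σ²/2)T] / (σ√T)
   = [ln(360.5217/286.3957) + (0.0694 + 0.5·0.1128²)·4.1895] / (0.1128·√4.1895)
   = [0.230178 + 0.317405] / 0.230882 = 2.371697
d₂ = d₁ − σ√T = 2.371697 − 0.230882 = 2.140815
N(d₁) = 0.991147,  N(d₂) = 0.983856,  e^(−rT) = 0.747702
E₀ = V₀·N(d₁) − D·e^(−rT)·N(d₂)
   = 360.5217·0.991147 − 286.3957·0.747702·0.983856 = 146.648523
B₀ = V₀ − E₀ = 360.5217 − 146.648523 = 213.873177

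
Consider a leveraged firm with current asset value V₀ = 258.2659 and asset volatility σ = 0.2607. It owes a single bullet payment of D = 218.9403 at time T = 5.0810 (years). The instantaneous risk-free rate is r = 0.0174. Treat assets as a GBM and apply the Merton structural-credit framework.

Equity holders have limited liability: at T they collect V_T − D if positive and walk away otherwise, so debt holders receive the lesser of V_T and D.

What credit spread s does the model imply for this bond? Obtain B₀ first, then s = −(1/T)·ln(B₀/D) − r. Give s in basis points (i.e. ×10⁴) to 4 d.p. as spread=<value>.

spread=304.9519

d₁ = [ln(V₀/D) + (r + σ²/2)T] / (σ√T)
   = [ln(258.2659/218.9403) + (0.0174 + 0.5·0.2607²)·5.0810] / (0.2607·√5.0810)
   = [0.165191 + 0.261073] / 0.587646 = 0.725375
d₂ = d₁ − σ√T = 0.725375 − 0.587646 = 0.137730
N(d₁) = 0.765889,  N(d₂) = 0.554773,  e^(−rT) = 0.915386
E₀ = V₀·N(d₁) − D·e^(−rT)·N(d₂)
   = 258.2659·0.765889 − 218.9403·0.915386·0.554773 = 86.618282
B₀ = V₀ − E₀ = 258.2659 − 86.618282 = 171.647618
spread = −(1/T)·ln(B₀/D) − r = −(1/5.0810)·ln(171.647618/218.9403) − 0.0174 = 0.03049519
in basis points: 0.03049519 × 10⁴ = 304.9519 bp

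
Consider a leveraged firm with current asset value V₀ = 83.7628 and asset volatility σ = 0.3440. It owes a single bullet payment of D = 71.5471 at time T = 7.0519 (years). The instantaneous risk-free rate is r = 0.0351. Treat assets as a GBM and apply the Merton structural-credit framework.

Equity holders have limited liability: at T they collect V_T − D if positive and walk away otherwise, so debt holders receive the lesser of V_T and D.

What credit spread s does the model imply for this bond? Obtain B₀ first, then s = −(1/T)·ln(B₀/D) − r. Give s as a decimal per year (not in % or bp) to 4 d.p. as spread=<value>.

d₁ = [ln(V₀/D) + (r + σ²/2)T] / (σ√T)
   = [ln(83.7628/71.5471) + (0.0351 + 0.5·0.3440²)·7.0519] / (0.3440·√7.0519)
   = [0.157633 + 0.664769] / 0.913506 = 0.900269
d₂ = d₁ − σ√T = 0.900269 − 0.913506 = -0.013237
N(d₁) = 0.816011,  N(d₂) = 0.494719,  e^(−rT) = 0.780733
E₀ = V₀·N(d₁) − D·e^(−rT)·N(d₂)
   = 83.7628·0.816011 − 71.5471·0.780733·0.494719 = 40.716780
B₀ = V₀ − E₀ = 83.7628 − 40.716780 = 43.046020
spread = −(1/T)·ln(B₀/D) − r = −(1/7.0519)·ln(43.046020/71.5471) − 0.0351 = 0.03694955

spread=0.0369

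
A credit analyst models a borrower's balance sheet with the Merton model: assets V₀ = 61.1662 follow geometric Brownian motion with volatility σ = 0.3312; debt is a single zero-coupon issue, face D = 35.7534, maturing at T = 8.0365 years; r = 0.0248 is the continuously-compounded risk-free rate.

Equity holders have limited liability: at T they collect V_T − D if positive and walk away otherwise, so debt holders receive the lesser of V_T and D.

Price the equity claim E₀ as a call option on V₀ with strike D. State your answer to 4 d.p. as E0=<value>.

E0=36.4801

d₁ = [ln(V₀/D) + (r + σ²/2)T] / (σ√T)
   = [ln(61.1662/35.7534) + (0.0248 + 0.5·0.3312²)·8.0365] / (0.3312·√8.0365)
   = [0.536949 + 0.640081] / 0.938910 = 1.253614
d₂ = d₁ − σ√T = 1.253614 − 0.938910 = 0.314704
N(d₁) = 0.895009,  N(d₂) = 0.623507,  e^(−rT) = 0.819300
E₀ = V₀·N(d₁) − D·e^(−rT)·N(d₂)
   = 61.1662·0.895009 − 35.7534·0.819300·0.623507 = 36.480054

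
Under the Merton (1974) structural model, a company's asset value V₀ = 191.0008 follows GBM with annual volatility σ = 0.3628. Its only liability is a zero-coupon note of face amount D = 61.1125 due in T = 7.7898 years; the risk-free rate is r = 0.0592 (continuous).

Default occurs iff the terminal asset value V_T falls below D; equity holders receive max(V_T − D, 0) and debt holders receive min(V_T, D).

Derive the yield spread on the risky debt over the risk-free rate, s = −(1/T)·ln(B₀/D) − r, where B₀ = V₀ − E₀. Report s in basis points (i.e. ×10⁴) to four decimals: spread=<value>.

d₁ = [ln(V₀/D) + (r + σ²/2)T] / (σ√T)
   = [ln(191.0008/61.1125) + (0.0592 + 0.5·0.3628²)·7.7898] / (0.3628·√7.7898)
   = [1.139561 + 0.973818] / 1.012583 = 2.087118
d₂ = d₁ − σ√T = 2.087118 − 1.012583 = 1.074535
N(d₁) = 0.981561,  N(d₂) = 0.858709,  e^(−rT) = 0.630554
E₀ = V₀·N(d₁) − D·e^(−rT)·N(d₂)
   = 191.0008·0.981561 − 61.1125·0.630554·0.858709 = 154.388870
B₀ = V₀ − E₀ = 191.0008 − 154.388870 = 36.611930
spread = −(1/T)·ln(B₀/D) − r = −(1/7.7898)·ln(36.611930/61.1125) − 0.0592 = 0.00657092
in basis points: 0.00657092 × 10⁴ = 65.7092 bp

spread=65.7092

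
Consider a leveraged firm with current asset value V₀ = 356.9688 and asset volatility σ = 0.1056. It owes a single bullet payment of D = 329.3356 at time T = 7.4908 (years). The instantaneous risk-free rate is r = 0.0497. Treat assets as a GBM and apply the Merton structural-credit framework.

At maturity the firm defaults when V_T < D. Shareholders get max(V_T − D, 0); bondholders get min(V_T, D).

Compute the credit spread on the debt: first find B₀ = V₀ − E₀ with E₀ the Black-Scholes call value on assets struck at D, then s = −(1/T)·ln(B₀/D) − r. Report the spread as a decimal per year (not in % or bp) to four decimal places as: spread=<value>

spread=0.0012

d₁ = [ln(V₀/D) + (r + σ²/2)T] / (σ√T)
   = [ln(356.9688/329.3356) + (0.0497 + 0.5·0.1056²)·7.4908] / (0.1056·√7.4908)
   = [0.080571 + 0.414059] / 0.289020 = 1.711404
d₂ = d₁ − σ√T = 1.711404 − 0.289020 = 1.422384
N(d₁) = 0.956497,  N(d₂) = 0.922543,  e^(−rT) = 0.689152
E₀ = V₀·N(d₁) − D·e^(−rT)·N(d₂)
   = 356.9688·0.956497 − 329.3356·0.689152·0.922543 = 132.056972
B₀ = V₀ − E₀ = 356.9688 − 132.056972 = 224.911828
spread = −(1/T)·ln(B₀/D) − r = −(1/7.4908)·ln(224.911828/329.3356) − 0.0497 = 0.00121163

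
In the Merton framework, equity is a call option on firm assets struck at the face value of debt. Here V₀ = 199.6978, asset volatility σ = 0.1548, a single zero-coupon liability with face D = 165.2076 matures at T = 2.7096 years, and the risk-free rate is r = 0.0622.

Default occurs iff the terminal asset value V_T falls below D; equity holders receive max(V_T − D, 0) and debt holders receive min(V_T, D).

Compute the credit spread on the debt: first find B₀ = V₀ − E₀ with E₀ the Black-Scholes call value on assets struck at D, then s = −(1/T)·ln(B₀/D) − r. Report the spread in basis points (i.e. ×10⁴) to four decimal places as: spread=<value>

d₁ = [ln(V₀/D) + (r + σ²/2)T] / (σ√T)
   = [ln(199.6978/165.2076) + (0.0622 + 0.5·0.1548²)·2.7096] / (0.1548·√2.7096)
   = [0.189602 + 0.201002] / 0.254814 = 1.532900
d₂ = d₁ − σ√T = 1.532900 − 0.254814 = 1.278086
N(d₁) = 0.937350,  N(d₂) = 0.899390,  e^(−rT) = 0.844900
E₀ = V₀·N(d₁) − D·e^(−rT)·N(d₂)
   = 199.6978·0.937350 − 165.2076·0.844900·0.899390 = 61.646275
B₀ = V₀ − E₀ = 199.6978 − 61.646275 = 138.051525
spread = −(1/T)·ln(B₀/D) − r = −(1/2.7096)·ln(138.051525/165.2076) − 0.0622 = 0.00407394
in basis points: 0.00407394 × 10⁴ = 40.7394 bp

spread=40.7394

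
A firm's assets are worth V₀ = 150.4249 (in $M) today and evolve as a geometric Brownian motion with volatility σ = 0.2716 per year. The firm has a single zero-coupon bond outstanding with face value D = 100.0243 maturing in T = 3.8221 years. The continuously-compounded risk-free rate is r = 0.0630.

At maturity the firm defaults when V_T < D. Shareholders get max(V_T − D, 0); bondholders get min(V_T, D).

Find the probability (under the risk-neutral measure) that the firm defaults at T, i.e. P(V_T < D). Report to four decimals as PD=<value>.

PD=0.1694

d₁ = [ln(V₀/D) + (r + σ²/2)T] / (σ√T)
   = [ln(150.4249/100.0243) + (0.0630 + 0.5·0.2716²)·3.8221] / (0.2716·√3.8221)
   = [0.408051 + 0.381764] / 0.530983 = 1.487457
d₂ = d₁ − σ√T = 1.487457 − 0.530983 = 0.956474
risk-neutral PD = N(−d₂) = N(-0.956474) = 0.169416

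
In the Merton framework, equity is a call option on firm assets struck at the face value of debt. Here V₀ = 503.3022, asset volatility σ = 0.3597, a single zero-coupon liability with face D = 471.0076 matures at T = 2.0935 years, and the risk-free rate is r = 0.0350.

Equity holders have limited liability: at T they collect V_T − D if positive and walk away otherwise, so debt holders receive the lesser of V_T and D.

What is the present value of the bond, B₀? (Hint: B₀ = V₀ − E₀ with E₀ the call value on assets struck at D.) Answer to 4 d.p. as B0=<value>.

B0=370.5451

d₁ = [ln(V₀/D) + (r + σ²/2)T] / (σ√T)
   = [ln(503.3022/471.0076) + (0.0350 + 0.5·0.3597²)·2.0935] / (0.3597·√2.0935)
   = [0.066317 + 0.208705] / 0.520447 = 0.528433
d₂ = d₁ − σ√T = 0.528433 − 0.520447 = 0.007986
N(d₁) = 0.701401,  N(d₂) = 0.503186,  e^(−rT) = 0.929348
E₀ = V₀·N(d₁) − D·e^(−rT)·N(d₂)
   = 503.3022·0.701401 − 471.0076·0.929348·0.503186 = 132.757091
B₀ = V₀ − E₀ = 503.3022 − 132.757091 = 370.545109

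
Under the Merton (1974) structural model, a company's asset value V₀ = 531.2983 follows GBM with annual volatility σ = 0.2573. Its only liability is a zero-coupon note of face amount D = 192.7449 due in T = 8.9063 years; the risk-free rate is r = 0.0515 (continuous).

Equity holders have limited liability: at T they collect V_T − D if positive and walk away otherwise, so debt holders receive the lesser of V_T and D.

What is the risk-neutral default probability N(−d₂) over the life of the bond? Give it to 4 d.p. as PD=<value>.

d₁ = [ln(V₀/D) + (r + σ²/2)T] / (σ√T)
   = [ln(531.2983/192.7449) + (0.0515 + 0.5·0.2573²)·8.9063] / (0.2573·√8.9063)
   = [1.013956 + 0.753488] / 0.767871 = 2.301745
d₂ = d₁ − σ√T = 2.301745 − 0.767871 = 1.533873
risk-neutral PD = N(−d₂) = N(-1.533873) = 0.062530

PD=0.0625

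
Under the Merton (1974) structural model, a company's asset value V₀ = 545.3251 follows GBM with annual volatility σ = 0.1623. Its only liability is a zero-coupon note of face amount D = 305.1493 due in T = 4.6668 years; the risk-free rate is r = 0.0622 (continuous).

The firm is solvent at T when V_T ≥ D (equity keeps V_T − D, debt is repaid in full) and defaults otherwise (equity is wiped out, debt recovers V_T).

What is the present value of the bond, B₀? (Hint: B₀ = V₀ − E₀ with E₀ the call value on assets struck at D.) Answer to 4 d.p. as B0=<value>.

B0=228.0120

d₁ = [ln(V₀/D) + (r + σ²/2)T] / (σ√T)
   = [ln(545.3251/305.1493) + (0.0622 + 0.5·0.1623²)·4.6668] / (0.1623·√4.6668)
   = [0.580581 + 0.351740] / 0.350613 = 2.659116
d₂ = d₁ − σ√T = 2.659116 − 0.350613 = 2.308502
N(d₁) = 0.996083,  N(d₂) = 0.989514,  e^(−rT) = 0.748058
E₀ = V₀·N(d₁) − D·e^(−rT)·N(d₂)
   = 545.3251·0.996083 − 305.1493·0.748058·0.989514 = 317.313107
B₀ = V₀ − E₀ = 545.3251 − 317.313107 = 228.011993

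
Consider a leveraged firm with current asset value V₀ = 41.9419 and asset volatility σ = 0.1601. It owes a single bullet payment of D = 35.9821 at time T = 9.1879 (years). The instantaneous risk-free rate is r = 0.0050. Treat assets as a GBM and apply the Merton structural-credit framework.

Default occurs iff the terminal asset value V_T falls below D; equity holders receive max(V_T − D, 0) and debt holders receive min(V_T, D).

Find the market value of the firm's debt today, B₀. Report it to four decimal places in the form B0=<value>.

B0=30.2458

d₁ = [ln(V₀/D) + (r + σ²/2)T] / (σ√T)
   = [ln(41.9419/35.9821) + (0.0050 + 0.5·0.1601²)·9.1879] / (0.1601·√9.1879)
   = [0.153264 + 0.163692] / 0.485288 = 0.653129
d₂ = d₁ − σ√T = 0.653129 − 0.485288 = 0.167841
N(d₁) = 0.743163,  N(d₂) = 0.566646,  e^(−rT) = 0.955100
E₀ = V₀·N(d₁) − D·e^(−rT)·N(d₂)
   = 41.9419·0.743163 − 35.9821·0.955100·0.566646 = 11.696055
B₀ = V₀ − E₀ = 41.9419 − 11.696055 = 30.245845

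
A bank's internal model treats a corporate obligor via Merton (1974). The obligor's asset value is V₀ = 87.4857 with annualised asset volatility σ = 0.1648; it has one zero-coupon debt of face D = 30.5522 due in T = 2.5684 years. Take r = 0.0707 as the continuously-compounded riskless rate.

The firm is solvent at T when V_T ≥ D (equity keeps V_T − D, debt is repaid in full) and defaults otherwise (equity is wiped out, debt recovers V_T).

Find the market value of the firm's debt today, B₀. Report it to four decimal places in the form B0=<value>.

d₁ = [ln(V₀/D) + (r + σ²/2)T] / (σ√T)
   = [ln(87.4857/30.5522) + (0.0707 + 0.5·0.1648²)·2.5684] / (0.1648·√2.5684)
   = [1.052039 + 0.216464] / 0.264112 = 4.802890
d₂ = d₁ − σ√T = 4.802890 − 0.264112 = 4.538778
N(d₁) = 0.999999,  N(d₂) = 0.999997,  e^(−rT) = 0.833947
E₀ = V₀·N(d₁) − D·e^(−rT)·N(d₂)
   = 87.4857·0.999999 − 30.5522·0.833947·0.999997 = 62.006800
B₀ = V₀ − E₀ = 87.4857 − 62.006800 = 25.478900

B0=25.4789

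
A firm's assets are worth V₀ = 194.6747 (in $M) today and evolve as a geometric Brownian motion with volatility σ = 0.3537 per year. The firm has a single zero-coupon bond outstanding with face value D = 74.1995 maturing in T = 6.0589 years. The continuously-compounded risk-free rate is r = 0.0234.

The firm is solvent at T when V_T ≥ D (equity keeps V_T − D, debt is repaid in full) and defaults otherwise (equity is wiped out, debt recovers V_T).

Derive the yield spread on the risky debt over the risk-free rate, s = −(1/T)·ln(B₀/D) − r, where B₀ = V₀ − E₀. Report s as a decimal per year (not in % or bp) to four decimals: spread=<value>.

spread=0.0117

d₁ = [ln(V₀/D) + (r + σ²/2)T] / (σ√T)
   = [ln(194.6747/74.1995) + (0.0234 + 0.5·0.3537²)·6.0589] / (0.3537·√6.0589)
   = [0.964573 + 0.520774] / 0.870627 = 1.706066
d₂ = d₁ − σ√T = 1.706066 − 0.870627 = 0.835439
N(d₁) = 0.956002,  N(d₂) = 0.798265,  e^(−rT) = 0.867814
E₀ = V₀·N(d₁) − D·e^(−rT)·N(d₂)
   = 194.6747·0.956002 − 74.1995·0.867814·0.798265 = 134.708082
B₀ = V₀ − E₀ = 194.6747 − 134.708082 = 59.966618
spread = −(1/T)·ln(B₀/D) − r = −(1/6.0589)·ln(59.966618/74.1995) − 0.0234 = 0.01174984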